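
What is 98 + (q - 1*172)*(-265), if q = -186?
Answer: 94968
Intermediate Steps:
98 + (q - 1*172)*(-265) = 98 + (-186 - 1*172)*(-265) = 98 + (-186 - 172)*(-265) = 98 - 358*(-265) = 98 + 94870 = 94968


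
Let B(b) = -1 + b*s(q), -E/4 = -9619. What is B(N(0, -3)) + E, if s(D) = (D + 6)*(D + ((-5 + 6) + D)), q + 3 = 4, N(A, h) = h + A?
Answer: 38412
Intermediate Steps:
N(A, h) = A + h
E = 38476 (E = -4*(-9619) = 38476)
q = 1 (q = -3 + 4 = 1)
s(D) = (1 + 2*D)*(6 + D) (s(D) = (6 + D)*(D + (1 + D)) = (6 + D)*(1 + 2*D) = (1 + 2*D)*(6 + D))
B(b) = -1 + 21*b (B(b) = -1 + b*(6 + 2*1² + 13*1) = -1 + b*(6 + 2*1 + 13) = -1 + b*(6 + 2 + 13) = -1 + b*21 = -1 + 21*b)
B(N(0, -3)) + E = (-1 + 21*(0 - 3)) + 38476 = (-1 + 21*(-3)) + 38476 = (-1 - 63) + 38476 = -64 + 38476 = 38412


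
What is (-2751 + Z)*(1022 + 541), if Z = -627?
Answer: -5279814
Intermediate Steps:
(-2751 + Z)*(1022 + 541) = (-2751 - 627)*(1022 + 541) = -3378*1563 = -5279814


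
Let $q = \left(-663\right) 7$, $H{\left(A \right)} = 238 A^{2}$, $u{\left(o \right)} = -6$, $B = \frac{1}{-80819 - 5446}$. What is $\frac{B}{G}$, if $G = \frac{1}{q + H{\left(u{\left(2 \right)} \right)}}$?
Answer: $- \frac{1309}{28755} \approx -0.045523$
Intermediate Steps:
$B = - \frac{1}{86265}$ ($B = \frac{1}{-86265} = - \frac{1}{86265} \approx -1.1592 \cdot 10^{-5}$)
$q = -4641$
$G = \frac{1}{3927}$ ($G = \frac{1}{-4641 + 238 \left(-6\right)^{2}} = \frac{1}{-4641 + 238 \cdot 36} = \frac{1}{-4641 + 8568} = \frac{1}{3927} \approx 0.00025465$)
$\frac{B}{G} = - \frac{\frac{1}{\frac{1}{3927}}}{86265} = \left(- \frac{1}{86265}\right) 3927 = - \frac{1309}{28755}$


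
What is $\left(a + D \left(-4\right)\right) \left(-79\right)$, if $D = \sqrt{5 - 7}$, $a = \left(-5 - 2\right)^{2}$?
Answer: $-3871 + 316 i \sqrt{2} \approx -3871.0 + 446.89 i$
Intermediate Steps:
$a = 49$ ($a = \left(-7\right)^{2} = 49$)
$D = i \sqrt{2}$ ($D = \sqrt{-2} = i \sqrt{2} \approx 1.4142 i$)
$\left(a + D \left(-4\right)\right) \left(-79\right) = \left(49 + i \sqrt{2} \left(-4\right)\right) \left(-79\right) = \left(49 - 4 i \sqrt{2}\right) \left(-79\right) = -3871 + 316 i \sqrt{2}$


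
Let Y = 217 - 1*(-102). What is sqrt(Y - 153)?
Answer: sqrt(166) ≈ 12.884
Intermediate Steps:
Y = 319 (Y = 217 + 102 = 319)
sqrt(Y - 153) = sqrt(319 - 153) = sqrt(166)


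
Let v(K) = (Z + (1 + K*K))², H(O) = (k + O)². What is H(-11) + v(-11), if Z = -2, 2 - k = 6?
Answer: 14625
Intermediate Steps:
k = -4 (k = 2 - 1*6 = 2 - 6 = -4)
H(O) = (-4 + O)²
v(K) = (-1 + K²)² (v(K) = (-2 + (1 + K*K))² = (-2 + (1 + K²))² = (-1 + K²)²)
H(-11) + v(-11) = (-4 - 11)² + (-1 + (-11)²)² = (-15)² + (-1 + 121)² = 225 + 120² = 225 + 14400 = 14625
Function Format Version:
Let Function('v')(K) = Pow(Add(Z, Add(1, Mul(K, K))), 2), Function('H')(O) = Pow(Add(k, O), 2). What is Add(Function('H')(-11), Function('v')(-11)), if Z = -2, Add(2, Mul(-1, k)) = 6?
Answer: 14625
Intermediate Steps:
k = -4 (k = Add(2, Mul(-1, 6)) = Add(2, -6) = -4)
Function('H')(O) = Pow(Add(-4, O), 2)
Function('v')(K) = Pow(Add(-1, Pow(K, 2)), 2) (Function('v')(K) = Pow(Add(-2, Add(1, Mul(K, K))), 2) = Pow(Add(-2, Add(1, Pow(K, 2))), 2) = Pow(Add(-1, Pow(K, 2)), 2))
Add(Function('H')(-11), Function('v')(-11)) = Add(Pow(Add(-4, -11), 2), Pow(Add(-1, Pow(-11, 2)), 2)) = Add(Pow(-15, 2), Pow(Add(-1, 121), 2)) = Add(225, Pow(120, 2)) = Add(225, 14400) = 14625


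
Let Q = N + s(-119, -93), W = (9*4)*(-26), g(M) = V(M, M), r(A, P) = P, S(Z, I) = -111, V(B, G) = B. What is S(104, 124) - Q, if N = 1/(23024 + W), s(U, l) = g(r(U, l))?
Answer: -397585/22088 ≈ -18.000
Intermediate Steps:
g(M) = M
s(U, l) = l
W = -936 (W = 36*(-26) = -936)
N = 1/22088 (N = 1/(23024 - 936) = 1/22088 ≈ 4.5273e-5)
Q = -2054183/22088 (Q = 1/22088 - 93 = -2054183/22088 ≈ -93.000)
S(104, 124) - Q = -111 - 1*(-2054183/22088) = -111 + 2054183/22088 = -397585/22088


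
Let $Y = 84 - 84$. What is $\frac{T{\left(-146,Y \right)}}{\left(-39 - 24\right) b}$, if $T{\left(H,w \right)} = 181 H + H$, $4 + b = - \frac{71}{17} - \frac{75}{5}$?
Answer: $- \frac{32266}{1773} \approx -18.199$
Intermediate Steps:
$Y = 0$
$b = - \frac{394}{17}$ ($b = -4 - \left(15 + \frac{71}{17}\right) = -4 - \frac{326}{17} = - \frac{394}{17} \approx -23.176$)
$T{\left(H,w \right)} = 182 H$
$\frac{T{\left(-146,Y \right)}}{\left(-39 - 24\right) b} = \frac{182 \left(-146\right)}{\left(-39 - 24\right) \left(- \frac{394}{17}\right)} = - \frac{26572}{\left(-63\right) \left(- \frac{394}{17}\right)} = - \frac{26572}{\frac{24822}{17}} = \left(-26572\right) \frac{17}{24822} = - \frac{32266}{1773}$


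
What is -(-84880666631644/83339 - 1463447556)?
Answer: 206842922501128/83339 ≈ 2.4819e+9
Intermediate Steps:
-(-84880666631644/83339 - 1463447556) = -35257/(1/((-28888 - 41508) + 12940*(1/83339))) = -35257/(1/(-70396 + 12940/83339)) = -35257/(1/(-5866719304/83339)) = -35257/(-83339/5866719304) = -35257*(-5866719304/83339) = 206842922501128/83339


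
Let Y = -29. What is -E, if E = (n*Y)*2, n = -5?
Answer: -290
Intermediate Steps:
E = 290 (E = -5*(-29)*2 = 145*2 = 290)
-E = -1*290 = -290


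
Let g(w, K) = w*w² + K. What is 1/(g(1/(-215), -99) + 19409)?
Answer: 9938375/191910021249 ≈ 5.1787e-5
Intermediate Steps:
g(w, K) = K + w³ (g(w, K) = w³ + K = K + w³)
1/(g(1/(-215), -99) + 19409) = 1/((-99 + (1/(-215))³) + 19409) = 1/((-99 + (-1/215)³) + 19409) = 1/((-99 - 1/9938375) + 19409) = 1/(-983899126/9938375 + 19409) = 1/(191910021249/9938375) = 9938375/191910021249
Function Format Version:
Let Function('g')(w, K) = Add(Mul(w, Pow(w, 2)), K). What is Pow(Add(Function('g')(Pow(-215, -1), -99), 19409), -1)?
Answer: Rational(9938375, 191910021249) ≈ 5.1787e-5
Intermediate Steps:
Function('g')(w, K) = Add(K, Pow(w, 3)) (Function('g')(w, K) = Add(Pow(w, 3), K) = Add(K, Pow(w, 3)))
Pow(Add(Function('g')(Pow(-215, -1), -99), 19409), -1) = Pow(Add(Add(-99, Pow(Pow(-215, -1), 3)), 19409), -1) = Pow(Add(Add(-99, Pow(Rational(-1, 215), 3)), 19409), -1) = Pow(Add(Add(-99, Rational(-1, 9938375)), 19409), -1) = Pow(Add(Rational(-983899126, 9938375), 19409), -1) = Pow(Rational(191910021249, 9938375), -1) = Rational(9938375, 191910021249)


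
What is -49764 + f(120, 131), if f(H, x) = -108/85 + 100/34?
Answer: -4229798/85 ≈ -49762.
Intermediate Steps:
f(H, x) = 142/85 (f(H, x) = -108*1/85 + 100*(1/34) = -108/85 + 50/17 = 142/85)
-49764 + f(120, 131) = -49764 + 142/85 = -4229798/85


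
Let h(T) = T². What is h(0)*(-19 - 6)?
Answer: 0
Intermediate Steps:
h(0)*(-19 - 6) = 0²*(-19 - 6) = 0*(-25) = 0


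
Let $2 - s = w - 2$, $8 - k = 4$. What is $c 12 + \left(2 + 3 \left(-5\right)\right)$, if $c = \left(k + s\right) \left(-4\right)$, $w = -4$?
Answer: $-589$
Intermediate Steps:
$k = 4$ ($k = 8 - 4 = 4$)
$s = 8$ ($s = 2 - \left(-4 - 2\right) = 2 - -6 = 2 + 6 = 8$)
$c = -48$ ($c = \left(4 + 8\right) \left(-4\right) = 12 \left(-4\right) = -48$)
$c 12 + \left(2 + 3 \left(-5\right)\right) = \left(-48\right) 12 + \left(2 + 3 \left(-5\right)\right) = -576 + \left(2 - 15\right) = -576 - 13 = -589$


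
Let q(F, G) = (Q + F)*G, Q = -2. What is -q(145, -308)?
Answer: 44044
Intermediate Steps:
q(F, G) = G*(-2 + F) (q(F, G) = (-2 + F)*G = G*(-2 + F))
-q(145, -308) = -(-308)*(-2 + 145) = -(-308)*143 = -1*(-44044) = 44044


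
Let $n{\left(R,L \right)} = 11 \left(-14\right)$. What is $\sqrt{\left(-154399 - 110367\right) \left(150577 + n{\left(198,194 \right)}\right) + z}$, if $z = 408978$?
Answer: $16 i \sqrt{155572215} \approx 1.9957 \cdot 10^{5} i$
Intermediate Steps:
$n{\left(R,L \right)} = -154$
$\sqrt{\left(-154399 - 110367\right) \left(150577 + n{\left(198,194 \right)}\right) + z} = \sqrt{\left(-154399 - 110367\right) \left(150577 - 154\right) + 408978} = \sqrt{\left(-264766\right) 150423 + 408978} = \sqrt{-39826896018 + 408978} = \sqrt{-39826487040} = 16 i \sqrt{155572215}$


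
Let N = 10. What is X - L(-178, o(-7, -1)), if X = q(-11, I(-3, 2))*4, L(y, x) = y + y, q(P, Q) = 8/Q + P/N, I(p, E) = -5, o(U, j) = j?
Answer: 1726/5 ≈ 345.20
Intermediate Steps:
q(P, Q) = 8/Q + P/10
L(y, x) = 2*y
X = -54/5 (X = (8/(-5) + (⅒)*(-11))*4 = (8*(-⅕) - 11/10)*4 = (-8/5 - 11/10)*4 = -27/10*4 = -54/5 ≈ -10.800)
X - L(-178, o(-7, -1)) = -54/5 - 2*(-178) = -54/5 - 1*(-356) = -54/5 + 356 = 1726/5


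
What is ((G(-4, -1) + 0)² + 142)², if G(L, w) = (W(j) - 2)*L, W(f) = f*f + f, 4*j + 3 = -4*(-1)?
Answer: 9006001/256 ≈ 35180.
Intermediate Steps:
j = ¼ (j = -¾ + (-4*(-1))/4 = -¾ + (¼)*4 = -¾ + 1 = ¼ ≈ 0.25000)
W(f) = f + f² (W(f) = f² + f = f + f²)
G(L, w) = -27*L/16 (G(L, w) = ((1 + ¼)/4 - 2)*L = ((¼)*(5/4) - 2)*L = (5/16 - 2)*L = -27*L/16)
((G(-4, -1) + 0)² + 142)² = ((-27/16*(-4) + 0)² + 142)² = ((27/4 + 0)² + 142)² = ((27/4)² + 142)² = (729/16 + 142)² = (3001/16)² = 9006001/256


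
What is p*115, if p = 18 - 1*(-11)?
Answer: 3335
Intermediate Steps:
p = 29 (p = 18 + 11 = 29)
p*115 = 29*115 = 3335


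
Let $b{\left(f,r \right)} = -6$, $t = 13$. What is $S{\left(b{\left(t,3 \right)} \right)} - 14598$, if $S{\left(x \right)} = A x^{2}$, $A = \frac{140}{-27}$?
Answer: $- \frac{44354}{3} \approx -14785.0$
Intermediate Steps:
$A = - \frac{140}{27}$ ($A = 140 \left(- \frac{1}{27}\right) = - \frac{140}{27} \approx -5.1852$)
$S{\left(x \right)} = - \frac{140 x^{2}}{27}$
$S{\left(b{\left(t,3 \right)} \right)} - 14598 = - \frac{140 \left(-6\right)^{2}}{27} - 14598 = \left(- \frac{140}{27}\right) 36 - 14598 = - \frac{560}{3} - 14598 = - \frac{44354}{3}$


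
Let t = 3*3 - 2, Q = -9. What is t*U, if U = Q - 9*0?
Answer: -63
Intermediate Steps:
U = -9 (U = -9 - 9*0 = -9 + 0 = -9)
t = 7 (t = 9 - 2 = 7)
t*U = 7*(-9) = -63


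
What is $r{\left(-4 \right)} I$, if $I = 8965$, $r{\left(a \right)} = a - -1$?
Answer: $-26895$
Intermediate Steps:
$r{\left(a \right)} = 1 + a$ ($r{\left(a \right)} = a + 1 = 1 + a$)
$r{\left(-4 \right)} I = \left(1 - 4\right) 8965 = \left(-3\right) 8965 = -26895$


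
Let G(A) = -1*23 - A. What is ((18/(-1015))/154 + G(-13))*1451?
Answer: -1134042109/78155 ≈ -14510.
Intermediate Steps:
G(A) = -23 - A
((18/(-1015))/154 + G(-13))*1451 = ((18/(-1015))/154 + (-23 - 1*(-13)))*1451 = ((18*(-1/1015))*(1/154) + (-23 + 13))*1451 = (-18/1015*1/154 - 10)*1451 = (-9/78155 - 10)*1451 = -781559/78155*1451 = -1134042109/78155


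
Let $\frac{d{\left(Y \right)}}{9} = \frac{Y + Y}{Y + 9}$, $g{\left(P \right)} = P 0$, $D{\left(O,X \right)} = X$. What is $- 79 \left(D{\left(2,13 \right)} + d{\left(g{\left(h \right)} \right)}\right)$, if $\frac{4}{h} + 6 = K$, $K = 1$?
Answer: $-1027$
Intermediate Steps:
$h = - \frac{4}{5}$ ($h = \frac{4}{-6 + 1} = \frac{4}{-5} = 4 \left(- \frac{1}{5}\right) = - \frac{4}{5} \approx -0.8$)
$g{\left(P \right)} = 0$
$d{\left(Y \right)} = \frac{18 Y}{9 + Y}$ ($d{\left(Y \right)} = 9 \frac{Y + Y}{Y + 9} = 9 \frac{2 Y}{9 + Y} = \frac{18 Y}{9 + Y}$)
$- 79 \left(D{\left(2,13 \right)} + d{\left(g{\left(h \right)} \right)}\right) = - 79 \left(13 + 18 \cdot 0 \frac{1}{9 + 0}\right) = - 79 \left(13 + 18 \cdot 0 \cdot \frac{1}{9}\right) = - 79 \left(13 + 0\right) = \left(-79\right) 13 = -1027$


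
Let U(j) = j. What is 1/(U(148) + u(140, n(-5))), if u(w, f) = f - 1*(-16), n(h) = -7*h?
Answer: 1/199 ≈ 0.0050251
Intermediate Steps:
u(w, f) = 16 + f (u(w, f) = f + 16 = 16 + f)
1/(U(148) + u(140, n(-5))) = 1/(148 + (16 - 7*(-5))) = 1/(148 + (16 + 35)) = 1/(148 + 51) = 1/199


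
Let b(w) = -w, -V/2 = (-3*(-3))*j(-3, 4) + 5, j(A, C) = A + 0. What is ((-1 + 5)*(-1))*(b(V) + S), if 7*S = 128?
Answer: 720/7 ≈ 102.86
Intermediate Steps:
j(A, C) = A
S = 128/7 (S = (⅐)*128 = 128/7 ≈ 18.286)
V = 44 (V = -2*(-3*(-3)*(-3) + 5) = -2*(9*(-3) + 5) = -2*(-27 + 5) = -2*(-22) = 44)
((-1 + 5)*(-1))*(b(V) + S) = ((-1 + 5)*(-1))*(-1*44 + 128/7) = (4*(-1))*(-44 + 128/7) = -4*(-180/7) = 720/7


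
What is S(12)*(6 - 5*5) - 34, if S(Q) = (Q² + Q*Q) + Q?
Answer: -5734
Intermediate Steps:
S(Q) = Q + 2*Q² (S(Q) = (Q² + Q²) + Q = 2*Q² + Q = Q + 2*Q²)
S(12)*(6 - 5*5) - 34 = (12*(1 + 2*12))*(6 - 5*5) - 34 = (12*(1 + 24))*(6 - 25) - 34 = (12*25)*(-19) - 34 = 300*(-19) - 34 = -5700 - 34 = -5734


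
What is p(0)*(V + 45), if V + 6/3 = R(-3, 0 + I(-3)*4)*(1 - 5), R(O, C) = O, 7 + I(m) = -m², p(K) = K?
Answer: 0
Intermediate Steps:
I(m) = -7 - m²
V = 10 (V = -2 - 3*(1 - 5) = -2 - 3*(-4) = -2 + 12 = 10)
p(0)*(V + 45) = 0*(10 + 45) = 0*55 = 0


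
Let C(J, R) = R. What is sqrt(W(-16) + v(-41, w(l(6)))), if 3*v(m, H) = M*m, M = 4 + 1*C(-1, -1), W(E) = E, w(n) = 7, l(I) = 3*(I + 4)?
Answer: I*sqrt(57) ≈ 7.5498*I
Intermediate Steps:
l(I) = 12 + 3*I (l(I) = 3*(4 + I) = 12 + 3*I)
M = 3 (M = 4 + 1*(-1) = 4 - 1 = 3)
v(m, H) = m (v(m, H) = (3*m)/3 = m)
sqrt(W(-16) + v(-41, w(l(6)))) = sqrt(-16 - 41) = sqrt(-57) = I*sqrt(57)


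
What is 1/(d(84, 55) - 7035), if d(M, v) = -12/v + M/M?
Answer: -55/386882 ≈ -0.00014216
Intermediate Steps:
d(M, v) = 1 - 12/v (d(M, v) = -12/v + 1 = 1 - 12/v)
1/(d(84, 55) - 7035) = 1/((-12 + 55)/55 - 7035) = 1/((1/55)*43 - 7035) = 1/(43/55 - 7035) = 1/(-386882/55) = -55/386882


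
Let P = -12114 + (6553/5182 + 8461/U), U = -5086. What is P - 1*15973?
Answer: -185065428517/6588913 ≈ -28087.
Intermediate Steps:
P = -79820721168/6588913 (P = -12114 + (6553/5182 + 8461/(-5086)) = -12114 + (6553*(1/5182) + 8461*(-1/5086)) = -12114 + (6553/5182 - 8461/5086) = -12114 - 2629086/6588913 = -79820721168/6588913 ≈ -12114.)
P - 1*15973 = -79820721168/6588913 - 1*15973 = -79820721168/6588913 - 15973 = -185065428517/6588913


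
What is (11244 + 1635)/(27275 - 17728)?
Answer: 12879/9547 ≈ 1.3490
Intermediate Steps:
(11244 + 1635)/(27275 - 17728) = 12879/9547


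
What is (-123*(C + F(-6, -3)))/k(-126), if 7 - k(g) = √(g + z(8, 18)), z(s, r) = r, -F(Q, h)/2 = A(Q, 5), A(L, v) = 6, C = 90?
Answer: -67158/157 - 57564*I*√3/157 ≈ -427.76 - 635.06*I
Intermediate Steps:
F(Q, h) = -12 (F(Q, h) = -2*6 = -12)
k(g) = 7 - √(18 + g) (k(g) = 7 - √(g + 18) = 7 - √(18 + g))
(-123*(C + F(-6, -3)))/k(-126) = (-123*(90 - 12))/(7 - √(18 - 126)) = (-123*78)/(7 - √(-108)) = -9594/(7 - 6*I*√3)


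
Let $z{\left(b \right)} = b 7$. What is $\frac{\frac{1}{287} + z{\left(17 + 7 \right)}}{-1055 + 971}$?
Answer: $- \frac{48217}{24108} \approx -2.0$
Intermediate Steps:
$z{\left(b \right)} = 7 b$
$\frac{\frac{1}{287} + z{\left(17 + 7 \right)}}{-1055 + 971} = \frac{\frac{1}{287} + 7 \left(17 + 7\right)}{-1055 + 971} = \frac{\frac{1}{287} + 7 \cdot 24}{-84} = \left(\frac{1}{287} + 168\right) \left(- \frac{1}{84}\right) = \frac{48217}{287} \left(- \frac{1}{84}\right) = - \frac{48217}{24108}$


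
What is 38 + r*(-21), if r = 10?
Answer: -172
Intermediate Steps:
38 + r*(-21) = 38 + 10*(-21) = 38 - 210 = -172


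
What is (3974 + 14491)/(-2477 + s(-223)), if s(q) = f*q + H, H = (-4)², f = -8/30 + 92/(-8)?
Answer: 553950/4889 ≈ 113.31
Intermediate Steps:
f = -353/30 (f = -8*1/30 + 92*(-⅛) = -4/15 - 23/2 = -353/30 ≈ -11.767)
H = 16
s(q) = 16 - 353*q/30 (s(q) = -353*q/30 + 16 = 16 - 353*q/30)
(3974 + 14491)/(-2477 + s(-223)) = (3974 + 14491)/(-2477 + (16 - 353/30*(-223))) = 18465/(-2477 + (16 + 78719/30)) = 18465/(-2477 + 79199/30) = 18465/(4889/30) = 18465*(30/4889) = 553950/4889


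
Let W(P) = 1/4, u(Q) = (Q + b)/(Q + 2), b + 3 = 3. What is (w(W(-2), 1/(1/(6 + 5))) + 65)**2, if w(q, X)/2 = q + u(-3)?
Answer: 20449/4 ≈ 5112.3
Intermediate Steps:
b = 0 (b = -3 + 3 = 0)
u(Q) = Q/(2 + Q) (u(Q) = (Q + 0)/(Q + 2) = Q/(2 + Q))
W(P) = 1/4
w(q, X) = 6 + 2*q (w(q, X) = 2*(q - 3/(2 - 3)) = 2*(q - 3/(-1)) = 2*(q - 3*(-1)) = 2*(q + 3) = 2*(3 + q) = 6 + 2*q)
(w(W(-2), 1/(1/(6 + 5))) + 65)**2 = ((6 + 2*(1/4)) + 65)**2 = ((6 + 1/2) + 65)**2 = (13/2 + 65)**2 = (143/2)**2 = 20449/4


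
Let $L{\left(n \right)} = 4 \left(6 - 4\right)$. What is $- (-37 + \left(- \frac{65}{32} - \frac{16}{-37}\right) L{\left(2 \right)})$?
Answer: $\frac{7369}{148} \approx 49.791$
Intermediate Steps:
$L{\left(n \right)} = 8$ ($L{\left(n \right)} = 4 \cdot 2 = 8$)
$- (-37 + \left(- \frac{65}{32} - \frac{16}{-37}\right) L{\left(2 \right)}) = - (-37 + \left(- \frac{65}{32} - \frac{16}{-37}\right) 8) = - (-37 + \left(\left(-65\right) \frac{1}{32} - - \frac{16}{37}\right) 8) = - (-37 + \left(- \frac{65}{32} + \frac{16}{37}\right) 8) = - (-37 - \frac{1893}{148}) = \left(-1\right) \left(- \frac{7369}{148}\right) = \frac{7369}{148}$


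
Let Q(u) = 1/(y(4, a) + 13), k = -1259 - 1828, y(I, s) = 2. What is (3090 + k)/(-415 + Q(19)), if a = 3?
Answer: -45/6224 ≈ -0.0072301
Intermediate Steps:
k = -3087
Q(u) = 1/15 (Q(u) = 1/(2 + 13) = 1/15)
(3090 + k)/(-415 + Q(19)) = (3090 - 3087)/(-415 + 1/15) = 3/(-6224/15) = 3*(-15/6224) = -45/6224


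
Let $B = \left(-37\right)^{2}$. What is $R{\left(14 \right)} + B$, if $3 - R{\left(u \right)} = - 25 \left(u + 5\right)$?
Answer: $1847$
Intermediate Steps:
$R{\left(u \right)} = 128 + 25 u$ ($R{\left(u \right)} = 3 - - 25 \left(u + 5\right) = 3 - - 25 \left(5 + u\right) = 3 - \left(-125 - 25 u\right) = 3 + \left(125 + 25 u\right) = 128 + 25 u$)
$B = 1369$
$R{\left(14 \right)} + B = \left(128 + 25 \cdot 14\right) + 1369 = \left(128 + 350\right) + 1369 = 478 + 1369 = 1847$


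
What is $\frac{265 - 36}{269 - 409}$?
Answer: $- \frac{229}{140} \approx -1.6357$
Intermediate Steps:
$\frac{265 - 36}{269 - 409} = \frac{229}{-140} = 229 \left(- \frac{1}{140}\right) = - \frac{229}{140}$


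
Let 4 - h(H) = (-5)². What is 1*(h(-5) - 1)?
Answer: -22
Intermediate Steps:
h(H) = -21 (h(H) = 4 - 1*(-5)² = 4 - 1*25 = 4 - 25 = -21)
1*(h(-5) - 1) = 1*(-21 - 1) = 1*(-22) = -22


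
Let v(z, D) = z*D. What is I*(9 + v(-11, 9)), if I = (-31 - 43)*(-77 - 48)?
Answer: -832500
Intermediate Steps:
v(z, D) = D*z
I = 9250 (I = -74*(-125) = 9250)
I*(9 + v(-11, 9)) = 9250*(9 + 9*(-11)) = 9250*(9 - 99) = 9250*(-90) = -832500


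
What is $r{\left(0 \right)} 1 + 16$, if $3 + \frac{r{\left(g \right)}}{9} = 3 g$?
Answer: $-11$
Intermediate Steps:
$r{\left(g \right)} = -27 + 27 g$ ($r{\left(g \right)} = -27 + 9 \cdot 3 g = -27 + 27 g$)
$r{\left(0 \right)} 1 + 16 = \left(-27 + 27 \cdot 0\right) 1 + 16 = \left(-27 + 0\right) 1 + 16 = \left(-27\right) 1 + 16 = -27 + 16 = -11$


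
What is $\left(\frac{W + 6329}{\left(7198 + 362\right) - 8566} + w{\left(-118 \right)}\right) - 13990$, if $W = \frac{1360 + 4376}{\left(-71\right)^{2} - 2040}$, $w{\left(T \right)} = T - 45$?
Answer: $- \frac{42746990983}{3019006} \approx -14159.0$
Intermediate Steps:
$w{\left(T \right)} = -45 + T$ ($w{\left(T \right)} = T - 45 = -45 + T$)
$W = \frac{5736}{3001}$ ($W = \frac{5736}{5041 - 2040} = \frac{5736}{3001} \approx 1.9114$)
$\left(\frac{W + 6329}{\left(7198 + 362\right) - 8566} + w{\left(-118 \right)}\right) - 13990 = \left(\frac{\frac{5736}{3001} + 6329}{\left(7198 + 362\right) - 8566} - 163\right) - 13990 = \left(\frac{18999065}{3001 \left(7560 - 8566\right)} - 163\right) - 13990 = \left(\frac{18999065}{3001 \left(-1006\right)} - 163\right) - 13990 = \left(\frac{18999065}{3001} \left(- \frac{1}{1006}\right) - 163\right) - 13990 = \left(- \frac{18999065}{3019006} - 163\right) - 13990 = - \frac{511097043}{3019006} - 13990 = - \frac{42746990983}{3019006}$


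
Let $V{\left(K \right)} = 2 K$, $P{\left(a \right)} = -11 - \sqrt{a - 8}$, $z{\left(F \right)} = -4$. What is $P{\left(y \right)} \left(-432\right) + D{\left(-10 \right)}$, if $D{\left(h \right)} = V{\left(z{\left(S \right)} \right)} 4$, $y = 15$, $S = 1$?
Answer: $4720 + 432 \sqrt{7} \approx 5863.0$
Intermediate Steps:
$P{\left(a \right)} = -11 - \sqrt{-8 + a}$
$D{\left(h \right)} = -32$ ($D{\left(h \right)} = 2 \left(-4\right) 4 = \left(-8\right) 4 = -32$)
$P{\left(y \right)} \left(-432\right) + D{\left(-10 \right)} = \left(-11 - \sqrt{-8 + 15}\right) \left(-432\right) - 32 = \left(-11 - \sqrt{7}\right) \left(-432\right) - 32 = \left(4752 + 432 \sqrt{7}\right) - 32 = 4720 + 432 \sqrt{7}$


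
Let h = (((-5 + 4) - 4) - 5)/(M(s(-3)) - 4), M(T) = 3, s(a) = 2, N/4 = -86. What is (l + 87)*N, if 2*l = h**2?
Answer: -47128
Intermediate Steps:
N = -344 (N = 4*(-86) = -344)
h = 10 (h = (((-5 + 4) - 4) - 5)/(3 - 4) = ((-1 - 4) - 5)/(-1) = (-5 - 5)*(-1) = -10*(-1) = 10)
l = 50 (l = (1/2)*10**2 = (1/2)*100 = 50)
(l + 87)*N = (50 + 87)*(-344) = 137*(-344) = -47128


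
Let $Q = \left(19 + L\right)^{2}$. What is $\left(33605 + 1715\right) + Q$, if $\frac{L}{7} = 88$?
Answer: $438545$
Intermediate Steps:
$L = 616$ ($L = 7 \cdot 88 = 616$)
$Q = 403225$ ($Q = \left(19 + 616\right)^{2} = 635^{2} = 403225$)
$\left(33605 + 1715\right) + Q = \left(33605 + 1715\right) + 403225 = 35320 + 403225 = 438545$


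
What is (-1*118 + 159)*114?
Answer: 4674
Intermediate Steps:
(-1*118 + 159)*114 = (-118 + 159)*114 = 41*114 = 4674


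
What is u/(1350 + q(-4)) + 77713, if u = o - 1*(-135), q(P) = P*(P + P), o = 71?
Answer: 53699786/691 ≈ 77713.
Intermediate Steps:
q(P) = 2*P**2 (q(P) = P*(2*P) = 2*P**2)
u = 206 (u = 71 - 1*(-135) = 71 + 135 = 206)
u/(1350 + q(-4)) + 77713 = 206/(1350 + 2*(-4)**2) + 77713 = 206/(1350 + 2*16) + 77713 = 206/(1350 + 32) + 77713 = 206/1382 + 77713 = 206*(1/1382) + 77713 = 103/691 + 77713 = 53699786/691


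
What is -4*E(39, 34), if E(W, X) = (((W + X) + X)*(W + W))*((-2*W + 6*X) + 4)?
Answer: -4339920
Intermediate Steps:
E(W, X) = 2*W*(W + 2*X)*(4 - 2*W + 6*X) (E(W, X) = ((W + 2*X)*(2*W))*(4 - 2*W + 6*X) = (2*W*(W + 2*X))*(4 - 2*W + 6*X) = 2*W*(W + 2*X)*(4 - 2*W + 6*X))
-4*E(39, 34) = -16*39*(-1*39² + 2*39 + 4*34 + 6*34² + 39*34) = -16*39*(-1*1521 + 78 + 136 + 6*1156 + 1326) = -16*39*(-1521 + 78 + 136 + 6936 + 1326) = -16*39*6955 = -4*1084980 = -4339920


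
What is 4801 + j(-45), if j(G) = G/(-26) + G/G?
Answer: 124897/26 ≈ 4803.7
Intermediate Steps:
j(G) = 1 - G/26 (j(G) = G*(-1/26) + 1 = -G/26 + 1 = 1 - G/26)
4801 + j(-45) = 4801 + (1 - 1/26*(-45)) = 4801 + (1 + 45/26) = 4801 + 71/26 = 124897/26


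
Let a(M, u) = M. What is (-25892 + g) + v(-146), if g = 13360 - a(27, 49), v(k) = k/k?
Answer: -12558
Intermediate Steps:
v(k) = 1
g = 13333 (g = 13360 - 1*27 = 13360 - 27 = 13333)
(-25892 + g) + v(-146) = (-25892 + 13333) + 1 = -12559 + 1 = -12558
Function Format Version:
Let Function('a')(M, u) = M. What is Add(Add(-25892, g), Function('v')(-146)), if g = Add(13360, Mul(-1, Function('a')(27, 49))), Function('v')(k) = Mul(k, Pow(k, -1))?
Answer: -12558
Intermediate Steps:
Function('v')(k) = 1
g = 13333 (g = Add(13360, Mul(-1, 27)) = Add(13360, -27) = 13333)
Add(Add(-25892, g), Function('v')(-146)) = Add(Add(-25892, 13333), 1) = Add(-12559, 1) = -12558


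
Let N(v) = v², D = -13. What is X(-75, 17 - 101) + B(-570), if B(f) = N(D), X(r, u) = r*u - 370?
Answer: 6099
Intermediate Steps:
X(r, u) = -370 + r*u
B(f) = 169 (B(f) = (-13)² = 169)
X(-75, 17 - 101) + B(-570) = (-370 - 75*(17 - 101)) + 169 = (-370 - 75*(-84)) + 169 = (-370 + 6300) + 169 = 5930 + 169 = 6099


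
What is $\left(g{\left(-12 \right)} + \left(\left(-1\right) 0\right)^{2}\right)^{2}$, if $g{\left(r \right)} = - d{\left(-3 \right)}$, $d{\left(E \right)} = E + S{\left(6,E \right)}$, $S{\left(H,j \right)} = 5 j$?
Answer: $324$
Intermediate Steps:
$d{\left(E \right)} = 6 E$ ($d{\left(E \right)} = E + 5 E = 6 E$)
$g{\left(r \right)} = 18$ ($g{\left(r \right)} = - 6 \left(-3\right) = \left(-1\right) \left(-18\right) = 18$)
$\left(g{\left(-12 \right)} + \left(\left(-1\right) 0\right)^{2}\right)^{2} = \left(18 + \left(\left(-1\right) 0\right)^{2}\right)^{2} = \left(18 + 0^{2}\right)^{2} = \left(18 + 0\right)^{2} = 18^{2} = 324$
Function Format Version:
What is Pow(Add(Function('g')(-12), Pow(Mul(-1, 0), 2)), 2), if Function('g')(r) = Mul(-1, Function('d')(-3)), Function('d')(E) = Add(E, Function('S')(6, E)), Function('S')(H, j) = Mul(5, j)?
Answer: 324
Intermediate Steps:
Function('d')(E) = Mul(6, E) (Function('d')(E) = Add(E, Mul(5, E)) = Mul(6, E))
Function('g')(r) = 18 (Function('g')(r) = Mul(-1, Mul(6, -3)) = Mul(-1, -18) = 18)
Pow(Add(Function('g')(-12), Pow(Mul(-1, 0), 2)), 2) = Pow(Add(18, Pow(Mul(-1, 0), 2)), 2) = Pow(Add(18, Pow(0, 2)), 2) = Pow(Add(18, 0), 2) = Pow(18, 2) = 324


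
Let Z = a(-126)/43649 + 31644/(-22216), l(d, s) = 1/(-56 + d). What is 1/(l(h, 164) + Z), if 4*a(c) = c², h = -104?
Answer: -19394123680/25982286313 ≈ -0.74644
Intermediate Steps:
a(c) = c²/4
Z = -323263413/242426546 (Z = ((¼)*(-126)²)/43649 + 31644/(-22216) = ((¼)*15876)*(1/43649) + 31644*(-1/22216) = 3969*(1/43649) - 7911/5554 = 3969/43649 - 7911/5554 = -323263413/242426546 ≈ -1.3334)
1/(l(h, 164) + Z) = 1/(1/(-56 - 104) - 323263413/242426546) = 1/(1/(-160) - 323263413/242426546) = 1/(-1/160 - 323263413/242426546) = 1/(-25982286313/19394123680) = -19394123680/25982286313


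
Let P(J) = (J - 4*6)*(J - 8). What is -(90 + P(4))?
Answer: -170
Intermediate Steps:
P(J) = (-24 + J)*(-8 + J) (P(J) = (J - 24)*(-8 + J) = (-24 + J)*(-8 + J))
-(90 + P(4)) = -(90 + (192 + 4² - 32*4)) = -(90 + (192 + 16 - 128)) = -(90 + 80) = -1*170 = -170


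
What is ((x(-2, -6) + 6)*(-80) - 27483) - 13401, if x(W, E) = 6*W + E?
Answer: -39924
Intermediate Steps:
x(W, E) = E + 6*W
((x(-2, -6) + 6)*(-80) - 27483) - 13401 = (((-6 + 6*(-2)) + 6)*(-80) - 27483) - 13401 = (((-6 - 12) + 6)*(-80) - 27483) - 13401 = ((-18 + 6)*(-80) - 27483) - 13401 = (-12*(-80) - 27483) - 13401 = (960 - 27483) - 13401 = -26523 - 13401 = -39924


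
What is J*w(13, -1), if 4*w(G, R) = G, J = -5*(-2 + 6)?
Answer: -65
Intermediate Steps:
J = -20 (J = -5*4 = -20)
w(G, R) = G/4
J*w(13, -1) = -5*13 = -20*13/4 = -65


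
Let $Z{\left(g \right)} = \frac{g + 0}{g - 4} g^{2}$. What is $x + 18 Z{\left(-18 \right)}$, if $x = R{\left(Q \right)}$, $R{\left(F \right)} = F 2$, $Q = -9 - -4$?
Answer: $\frac{52378}{11} \approx 4761.6$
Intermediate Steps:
$Q = -5$ ($Q = -9 + 4 = -5$)
$R{\left(F \right)} = 2 F$
$x = -10$ ($x = 2 \left(-5\right) = -10$)
$Z{\left(g \right)} = \frac{g^{3}}{-4 + g}$ ($Z{\left(g \right)} = \frac{g}{-4 + g} g^{2} = \frac{g^{3}}{-4 + g}$)
$x + 18 Z{\left(-18 \right)} = -10 + 18 \frac{\left(-18\right)^{3}}{-4 - 18} = -10 + 18 \left(- \frac{5832}{-22}\right) = -10 + 18 \left(\left(-5832\right) \left(- \frac{1}{22}\right)\right) = -10 + 18 \cdot \frac{2916}{11} = -10 + \frac{52488}{11} = \frac{52378}{11}$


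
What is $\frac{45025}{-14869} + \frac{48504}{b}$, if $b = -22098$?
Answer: $- \frac{286028071}{54762527} \approx -5.2231$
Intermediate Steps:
$\frac{45025}{-14869} + \frac{48504}{b} = \frac{45025}{-14869} + \frac{48504}{-22098} = 45025 \left(- \frac{1}{14869}\right) + 48504 \left(- \frac{1}{22098}\right) = - \frac{45025}{14869} - \frac{8084}{3683} = - \frac{286028071}{54762527}$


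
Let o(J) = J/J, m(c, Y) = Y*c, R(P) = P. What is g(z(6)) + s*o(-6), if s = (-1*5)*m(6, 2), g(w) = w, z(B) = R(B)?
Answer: -54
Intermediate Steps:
z(B) = B
o(J) = 1
s = -60 (s = (-1*5)*(2*6) = -5*12 = -60)
g(z(6)) + s*o(-6) = 6 - 60*1 = 6 - 60 = -54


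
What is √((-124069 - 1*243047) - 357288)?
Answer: 2*I*√181101 ≈ 851.12*I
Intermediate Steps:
√((-124069 - 1*243047) - 357288) = √((-124069 - 243047) - 357288) = √(-367116 - 357288) = √(-724404) = 2*I*√181101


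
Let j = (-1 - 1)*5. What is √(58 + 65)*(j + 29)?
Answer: 19*√123 ≈ 210.72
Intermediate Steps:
j = -10 (j = -2*5 = -10)
√(58 + 65)*(j + 29) = √(58 + 65)*(-10 + 29) = √123*19 = 19*√123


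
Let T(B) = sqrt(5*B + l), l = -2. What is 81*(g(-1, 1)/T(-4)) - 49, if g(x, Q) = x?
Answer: -49 + 81*I*sqrt(22)/22 ≈ -49.0 + 17.269*I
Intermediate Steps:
T(B) = sqrt(-2 + 5*B) (T(B) = sqrt(5*B - 2) = sqrt(-2 + 5*B))
81*(g(-1, 1)/T(-4)) - 49 = 81*(-1/(sqrt(-2 + 5*(-4)))) - 49 = 81*(-1/(sqrt(-2 - 20))) - 49 = 81*(-1/(sqrt(-22))) - 49 = 81*(-1/(I*sqrt(22))) - 49 = 81*(-(-1)*I*sqrt(22)/22) - 49 = 81*(I*sqrt(22)/22) - 49 = 81*I*sqrt(22)/22 - 49 = -49 + 81*I*sqrt(22)/22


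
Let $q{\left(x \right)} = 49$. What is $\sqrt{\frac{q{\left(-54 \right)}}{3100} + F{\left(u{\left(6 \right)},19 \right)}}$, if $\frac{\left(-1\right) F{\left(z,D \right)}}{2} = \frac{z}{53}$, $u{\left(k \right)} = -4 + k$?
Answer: $\frac{i \sqrt{16106329}}{16430} \approx 0.24426 i$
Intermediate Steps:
$F{\left(z,D \right)} = - \frac{2 z}{53}$ ($F{\left(z,D \right)} = - 2 \frac{z}{53} = - \frac{2 z}{53}$)
$\sqrt{\frac{q{\left(-54 \right)}}{3100} + F{\left(u{\left(6 \right)},19 \right)}} = \sqrt{\frac{49}{3100} - \frac{2 \left(-4 + 6\right)}{53}} = \sqrt{49 \cdot \frac{1}{3100} - \frac{4}{53}} = \sqrt{\frac{49}{3100} - \frac{4}{53}} = \sqrt{- \frac{9803}{164300}} = \frac{i \sqrt{16106329}}{16430}$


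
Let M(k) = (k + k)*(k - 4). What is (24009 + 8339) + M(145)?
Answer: 73238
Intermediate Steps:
M(k) = 2*k*(-4 + k) (M(k) = (2*k)*(-4 + k) = 2*k*(-4 + k))
(24009 + 8339) + M(145) = (24009 + 8339) + 2*145*(-4 + 145) = 32348 + 2*145*141 = 32348 + 40890 = 73238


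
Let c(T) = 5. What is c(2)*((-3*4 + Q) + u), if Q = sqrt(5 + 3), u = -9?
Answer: -105 + 10*sqrt(2) ≈ -90.858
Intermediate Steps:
Q = 2*sqrt(2) (Q = sqrt(8) = 2*sqrt(2) ≈ 2.8284)
c(2)*((-3*4 + Q) + u) = 5*((-3*4 + 2*sqrt(2)) - 9) = 5*((-12 + 2*sqrt(2)) - 9) = 5*(-21 + 2*sqrt(2)) = -105 + 10*sqrt(2)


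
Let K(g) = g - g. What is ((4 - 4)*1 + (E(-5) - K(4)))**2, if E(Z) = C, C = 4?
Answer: 16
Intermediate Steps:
E(Z) = 4
K(g) = 0
((4 - 4)*1 + (E(-5) - K(4)))**2 = ((4 - 4)*1 + (4 - 1*0))**2 = (0*1 + (4 + 0))**2 = (0 + 4)**2 = 4**2 = 16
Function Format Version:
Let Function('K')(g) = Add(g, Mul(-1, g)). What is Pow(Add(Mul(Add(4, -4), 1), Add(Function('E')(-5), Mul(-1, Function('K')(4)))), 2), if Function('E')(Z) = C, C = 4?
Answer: 16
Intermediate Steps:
Function('E')(Z) = 4
Function('K')(g) = 0
Pow(Add(Mul(Add(4, -4), 1), Add(Function('E')(-5), Mul(-1, Function('K')(4)))), 2) = Pow(Add(Mul(Add(4, -4), 1), Add(4, Mul(-1, 0))), 2) = Pow(Add(Mul(0, 1), Add(4, 0)), 2) = Pow(Add(0, 4), 2) = Pow(4, 2) = 16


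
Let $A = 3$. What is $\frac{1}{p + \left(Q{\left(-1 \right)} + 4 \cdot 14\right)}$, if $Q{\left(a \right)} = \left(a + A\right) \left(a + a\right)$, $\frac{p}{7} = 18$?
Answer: $\frac{1}{178} \approx 0.005618$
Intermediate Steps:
$p = 126$ ($p = 7 \cdot 18 = 126$)
$Q{\left(a \right)} = 2 a \left(3 + a\right)$ ($Q{\left(a \right)} = \left(a + 3\right) \left(a + a\right) = \left(3 + a\right) 2 a = 2 a \left(3 + a\right)$)
$\frac{1}{p + \left(Q{\left(-1 \right)} + 4 \cdot 14\right)} = \frac{1}{126 + \left(2 \left(-1\right) \left(3 - 1\right) + 4 \cdot 14\right)} = \frac{1}{126 + \left(2 \left(-1\right) 2 + 56\right)} = \frac{1}{126 + \left(-4 + 56\right)} = \frac{1}{126 + 52} = \frac{1}{178}$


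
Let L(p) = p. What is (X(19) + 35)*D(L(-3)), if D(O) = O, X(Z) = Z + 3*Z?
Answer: -333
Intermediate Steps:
X(Z) = 4*Z
(X(19) + 35)*D(L(-3)) = (4*19 + 35)*(-3) = (76 + 35)*(-3) = 111*(-3) = -333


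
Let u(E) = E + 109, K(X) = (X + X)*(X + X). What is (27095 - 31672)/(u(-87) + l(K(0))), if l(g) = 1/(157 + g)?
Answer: -718589/3455 ≈ -207.99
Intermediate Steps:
K(X) = 4*X² (K(X) = (2*X)*(2*X) = 4*X²)
u(E) = 109 + E
(27095 - 31672)/(u(-87) + l(K(0))) = (27095 - 31672)/((109 - 87) + 1/(157 + 4*0²)) = -4577/(22 + 1/(157 + 4*0)) = -4577/(22 + 1/(157 + 0)) = -4577/(22 + 1/157) = -4577/3455/157 = -4577*157/3455 = -718589/3455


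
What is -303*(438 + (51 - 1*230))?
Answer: -78477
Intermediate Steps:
-303*(438 + (51 - 1*230)) = -303*(438 + (51 - 230)) = -303*(438 - 179) = -303*259 = -78477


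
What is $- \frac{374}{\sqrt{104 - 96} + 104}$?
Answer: $- \frac{4862}{1351} + \frac{187 \sqrt{2}}{2702} \approx -3.5009$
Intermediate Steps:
$- \frac{374}{\sqrt{104 - 96} + 104} = - \frac{374}{\sqrt{8} + 104} = - \frac{374}{2 \sqrt{2} + 104} = - \frac{374}{104 + 2 \sqrt{2}}$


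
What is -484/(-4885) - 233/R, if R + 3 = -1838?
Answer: 2029249/8993285 ≈ 0.22564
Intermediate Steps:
R = -1841 (R = -3 - 1838 = -1841)
-484/(-4885) - 233/R = -484/(-4885) - 233/(-1841) = -484*(-1/4885) - 233*(-1/1841) = 484/4885 + 233/1841 = 2029249/8993285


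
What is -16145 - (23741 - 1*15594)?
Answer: -24292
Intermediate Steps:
-16145 - (23741 - 1*15594) = -16145 - (23741 - 15594) = -16145 - 1*8147 = -16145 - 8147 = -24292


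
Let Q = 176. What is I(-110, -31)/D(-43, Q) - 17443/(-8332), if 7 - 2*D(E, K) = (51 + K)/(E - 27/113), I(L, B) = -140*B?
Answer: 354408135239/498695196 ≈ 710.67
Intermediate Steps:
D(E, K) = 7/2 - (51 + K)/(2*(-27/113 + E)) (D(E, K) = 7/2 - (51 + K)/(2*(E - 27/113)) = 7/2 - (51 + K)/(2*(-27/113 + E)))
I(-110, -31)/D(-43, Q) - 17443/(-8332) = (-140*(-31))/(((-5952 - 113*176 + 791*(-43))/(2*(-27 + 113*(-43))))) - 17443/(-8332) = 4340/(((-5952 - 19888 - 34013)/(2*(-27 - 4859)))) - 17443*(-1/8332) = 4340/(((½)*(-59853)/(-4886))) + 17443/8332 = 4340/(((½)*(-1/4886)*(-59853))) + 17443/8332 = 4340/(59853/9772) + 17443/8332 = 4340*(9772/59853) + 17443/8332 = 42410480/59853 + 17443/8332 = 354408135239/498695196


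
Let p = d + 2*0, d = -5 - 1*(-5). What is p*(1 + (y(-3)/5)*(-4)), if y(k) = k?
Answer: 0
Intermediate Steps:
d = 0 (d = -5 + 5 = 0)
p = 0 (p = 0 + 2*0 = 0 + 0 = 0)
p*(1 + (y(-3)/5)*(-4)) = 0*(1 - 3/5*(-4)) = 0*(1 + 12/5) = 0*(17/5) = 0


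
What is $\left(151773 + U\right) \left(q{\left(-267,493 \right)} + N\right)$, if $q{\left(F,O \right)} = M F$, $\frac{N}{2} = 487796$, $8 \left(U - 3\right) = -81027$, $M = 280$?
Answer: $127600713324$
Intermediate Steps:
$U = - \frac{81003}{8}$ ($U = 3 + \frac{1}{8} \left(-81027\right) = 3 - \frac{81027}{8} = - \frac{81003}{8} \approx -10125.0$)
$N = 975592$ ($N = 2 \cdot 487796 = 975592$)
$q{\left(F,O \right)} = 280 F$
$\left(151773 + U\right) \left(q{\left(-267,493 \right)} + N\right) = \left(151773 - \frac{81003}{8}\right) \left(280 \left(-267\right) + 975592\right) = \frac{1133181 \left(-74760 + 975592\right)}{8} = \frac{1133181}{8} \cdot 900832 = 127600713324$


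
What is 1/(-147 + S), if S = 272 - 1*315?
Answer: -1/190 ≈ -0.0052632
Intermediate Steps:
S = -43 (S = 272 - 315 = -43)
1/(-147 + S) = 1/(-147 - 43) = 1/(-190) = -1/190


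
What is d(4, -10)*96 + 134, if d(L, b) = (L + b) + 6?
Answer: 134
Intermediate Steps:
d(L, b) = 6 + L + b
d(4, -10)*96 + 134 = (6 + 4 - 10)*96 + 134 = 0*96 + 134 = 0 + 134 = 134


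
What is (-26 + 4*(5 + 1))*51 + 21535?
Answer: 21433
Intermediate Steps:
(-26 + 4*(5 + 1))*51 + 21535 = (-26 + 4*6)*51 + 21535 = (-26 + 24)*51 + 21535 = -2*51 + 21535 = -102 + 21535 = 21433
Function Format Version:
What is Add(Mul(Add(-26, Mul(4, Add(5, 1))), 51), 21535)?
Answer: 21433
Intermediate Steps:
Add(Mul(Add(-26, Mul(4, Add(5, 1))), 51), 21535) = Add(Mul(Add(-26, Mul(4, 6)), 51), 21535) = Add(Mul(Add(-26, 24), 51), 21535) = Add(Mul(-2, 51), 21535) = Add(-102, 21535) = 21433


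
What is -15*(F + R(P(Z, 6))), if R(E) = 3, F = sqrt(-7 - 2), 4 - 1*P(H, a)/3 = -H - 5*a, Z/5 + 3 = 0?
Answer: -45 - 45*I ≈ -45.0 - 45.0*I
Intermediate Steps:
Z = -15 (Z = -15 + 5*0 = -15 + 0 = -15)
P(H, a) = 12 + 3*H + 15*a (P(H, a) = 12 - 3*(-H - 5*a) = 12 + (3*H + 15*a) = 12 + 3*H + 15*a)
F = 3*I (F = sqrt(-9) = 3*I ≈ 3.0*I)
-15*(F + R(P(Z, 6))) = -15*(3*I + 3) = -15*(3 + 3*I) = -45 - 45*I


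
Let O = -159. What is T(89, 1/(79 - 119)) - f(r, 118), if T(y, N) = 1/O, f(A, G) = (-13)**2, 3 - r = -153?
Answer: -26872/159 ≈ -169.01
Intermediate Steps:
r = 156 (r = 3 - 1*(-153) = 3 + 153 = 156)
f(A, G) = 169
T(y, N) = -1/159 (T(y, N) = 1/(-159) = -1/159)
T(89, 1/(79 - 119)) - f(r, 118) = -1/159 - 1*169 = -1/159 - 169 = -26872/159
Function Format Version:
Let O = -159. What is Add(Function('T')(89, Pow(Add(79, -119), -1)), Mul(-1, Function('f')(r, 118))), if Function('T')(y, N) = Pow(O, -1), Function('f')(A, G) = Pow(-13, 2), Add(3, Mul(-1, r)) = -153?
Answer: Rational(-26872, 159) ≈ -169.01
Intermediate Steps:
r = 156 (r = Add(3, Mul(-1, -153)) = Add(3, 153) = 156)
Function('f')(A, G) = 169
Function('T')(y, N) = Rational(-1, 159) (Function('T')(y, N) = Pow(-159, -1) = Rational(-1, 159))
Add(Function('T')(89, Pow(Add(79, -119), -1)), Mul(-1, Function('f')(r, 118))) = Add(Rational(-1, 159), Mul(-1, 169)) = Add(Rational(-1, 159), -169) = Rational(-26872, 159)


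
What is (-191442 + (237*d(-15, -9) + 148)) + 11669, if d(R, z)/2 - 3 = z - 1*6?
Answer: -185313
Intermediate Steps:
d(R, z) = -6 + 2*z (d(R, z) = 6 + 2*(z - 1*6) = 6 + 2*(z - 6) = 6 + 2*(-6 + z) = 6 + (-12 + 2*z) = -6 + 2*z)
(-191442 + (237*d(-15, -9) + 148)) + 11669 = (-191442 + (237*(-6 + 2*(-9)) + 148)) + 11669 = (-191442 + (237*(-6 - 18) + 148)) + 11669 = (-191442 + (237*(-24) + 148)) + 11669 = (-191442 + (-5688 + 148)) + 11669 = (-191442 - 5540) + 11669 = -196982 + 11669 = -185313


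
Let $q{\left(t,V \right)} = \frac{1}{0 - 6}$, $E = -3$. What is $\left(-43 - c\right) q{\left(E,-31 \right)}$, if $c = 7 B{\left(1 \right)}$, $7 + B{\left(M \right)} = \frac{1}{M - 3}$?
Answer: $- \frac{19}{12} \approx -1.5833$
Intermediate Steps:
$q{\left(t,V \right)} = - \frac{1}{6}$ ($q{\left(t,V \right)} = \frac{1}{-6} = - \frac{1}{6}$)
$B{\left(M \right)} = -7 + \frac{1}{-3 + M}$ ($B{\left(M \right)} = -7 + \frac{1}{M - 3} = -7 + \frac{1}{-3 + M}$)
$c = - \frac{105}{2}$ ($c = 7 \frac{22 - 7}{-3 + 1} = 7 \frac{22 - 7}{-2} = 7 \left(\left(- \frac{1}{2}\right) 15\right) = 7 \left(- \frac{15}{2}\right) = - \frac{105}{2} \approx -52.5$)
$\left(-43 - c\right) q{\left(E,-31 \right)} = \left(-43 - - \frac{105}{2}\right) \left(- \frac{1}{6}\right) = \left(-43 + \frac{105}{2}\right) \left(- \frac{1}{6}\right) = \frac{19}{2} \left(- \frac{1}{6}\right) = - \frac{19}{12}$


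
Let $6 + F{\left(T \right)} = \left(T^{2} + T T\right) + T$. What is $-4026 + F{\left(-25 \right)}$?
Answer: $-2807$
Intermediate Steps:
$F{\left(T \right)} = -6 + T + 2 T^{2}$ ($F{\left(T \right)} = -6 + \left(\left(T^{2} + T T\right) + T\right) = -6 + \left(\left(T^{2} + T^{2}\right) + T\right) = -6 + \left(2 T^{2} + T\right) = -6 + \left(T + 2 T^{2}\right) = -6 + T + 2 T^{2}$)
$-4026 + F{\left(-25 \right)} = -4026 - \left(31 - 1250\right) = -4026 - -1219 = -4026 + 1219 = -2807$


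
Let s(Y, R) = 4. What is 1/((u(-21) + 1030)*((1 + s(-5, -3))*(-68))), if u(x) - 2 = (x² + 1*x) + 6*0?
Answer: -1/493680 ≈ -2.0256e-6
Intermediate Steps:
u(x) = 2 + x + x² (u(x) = 2 + ((x² + 1*x) + 6*0) = 2 + ((x² + x) + 0) = 2 + ((x + x²) + 0) = 2 + (x + x²) = 2 + x + x²)
1/((u(-21) + 1030)*((1 + s(-5, -3))*(-68))) = 1/(((2 - 21 + (-21)²) + 1030)*((1 + 4)*(-68))) = 1/(((2 - 21 + 441) + 1030)*(5*(-68))) = 1/((422 + 1030)*(-340)) = 1/(1452*(-340)) = 1/(-493680) = -1/493680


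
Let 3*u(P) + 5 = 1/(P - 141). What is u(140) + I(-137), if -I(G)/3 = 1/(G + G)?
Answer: -545/274 ≈ -1.9891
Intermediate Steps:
I(G) = -3/(2*G) (I(G) = -3/(G + G) = -3*1/(2*G) = -3/(2*G))
u(P) = -5/3 + 1/(3*(-141 + P)) (u(P) = -5/3 + 1/(3*(P - 141)) = -5/3 + 1/(3*(-141 + P)))
u(140) + I(-137) = (706 - 5*140)/(3*(-141 + 140)) - 3/2/(-137) = (⅓)*(706 - 700)/(-1) - 3/2*(-1/137) = (⅓)*(-1)*6 + 3/274 = -2 + 3/274 = -545/274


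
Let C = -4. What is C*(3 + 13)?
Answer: -64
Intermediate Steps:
C*(3 + 13) = -4*(3 + 13) = -4*16 = -64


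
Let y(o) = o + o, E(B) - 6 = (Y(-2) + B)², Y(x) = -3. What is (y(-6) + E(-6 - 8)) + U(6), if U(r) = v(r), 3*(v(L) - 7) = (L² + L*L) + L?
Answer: 316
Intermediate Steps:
v(L) = 7 + L/3 + 2*L²/3 (v(L) = 7 + ((L² + L*L) + L)/3 = 7 + ((L² + L²) + L)/3 = 7 + (2*L² + L)/3 = 7 + (L + 2*L²)/3 = 7 + (L/3 + 2*L²/3) = 7 + L/3 + 2*L²/3)
E(B) = 6 + (-3 + B)²
U(r) = 7 + r/3 + 2*r²/3
y(o) = 2*o
(y(-6) + E(-6 - 8)) + U(6) = (2*(-6) + (6 + (-3 + (-6 - 8))²)) + (7 + (⅓)*6 + (⅔)*6²) = (-12 + (6 + (-3 - 14)²)) + (7 + 2 + (⅔)*36) = (-12 + (6 + (-17)²)) + (7 + 2 + 24) = (-12 + (6 + 289)) + 33 = (-12 + 295) + 33 = 283 + 33 = 316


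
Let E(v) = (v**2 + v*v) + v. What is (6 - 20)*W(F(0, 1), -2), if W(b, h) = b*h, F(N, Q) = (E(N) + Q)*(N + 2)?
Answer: 56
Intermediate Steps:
E(v) = v + 2*v**2 (E(v) = (v**2 + v**2) + v = 2*v**2 + v = v + 2*v**2)
F(N, Q) = (2 + N)*(Q + N*(1 + 2*N)) (F(N, Q) = (N*(1 + 2*N) + Q)*(N + 2) = (Q + N*(1 + 2*N))*(2 + N) = (2 + N)*(Q + N*(1 + 2*N)))
(6 - 20)*W(F(0, 1), -2) = (6 - 20)*((2*0 + 2*1 + 2*0**3 + 5*0**2 + 0*1)*(-2)) = -14*(0 + 2 + 2*0 + 5*0 + 0)*(-2) = -14*(0 + 2 + 0 + 0 + 0)*(-2) = -28*(-2) = -14*(-4) = 56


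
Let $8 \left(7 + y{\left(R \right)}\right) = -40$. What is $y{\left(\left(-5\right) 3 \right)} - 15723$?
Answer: $-15735$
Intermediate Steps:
$y{\left(R \right)} = -12$ ($y{\left(R \right)} = -7 + \frac{1}{8} \left(-40\right) = -7 - 5 = -12$)
$y{\left(\left(-5\right) 3 \right)} - 15723 = -12 - 15723 = -15735$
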